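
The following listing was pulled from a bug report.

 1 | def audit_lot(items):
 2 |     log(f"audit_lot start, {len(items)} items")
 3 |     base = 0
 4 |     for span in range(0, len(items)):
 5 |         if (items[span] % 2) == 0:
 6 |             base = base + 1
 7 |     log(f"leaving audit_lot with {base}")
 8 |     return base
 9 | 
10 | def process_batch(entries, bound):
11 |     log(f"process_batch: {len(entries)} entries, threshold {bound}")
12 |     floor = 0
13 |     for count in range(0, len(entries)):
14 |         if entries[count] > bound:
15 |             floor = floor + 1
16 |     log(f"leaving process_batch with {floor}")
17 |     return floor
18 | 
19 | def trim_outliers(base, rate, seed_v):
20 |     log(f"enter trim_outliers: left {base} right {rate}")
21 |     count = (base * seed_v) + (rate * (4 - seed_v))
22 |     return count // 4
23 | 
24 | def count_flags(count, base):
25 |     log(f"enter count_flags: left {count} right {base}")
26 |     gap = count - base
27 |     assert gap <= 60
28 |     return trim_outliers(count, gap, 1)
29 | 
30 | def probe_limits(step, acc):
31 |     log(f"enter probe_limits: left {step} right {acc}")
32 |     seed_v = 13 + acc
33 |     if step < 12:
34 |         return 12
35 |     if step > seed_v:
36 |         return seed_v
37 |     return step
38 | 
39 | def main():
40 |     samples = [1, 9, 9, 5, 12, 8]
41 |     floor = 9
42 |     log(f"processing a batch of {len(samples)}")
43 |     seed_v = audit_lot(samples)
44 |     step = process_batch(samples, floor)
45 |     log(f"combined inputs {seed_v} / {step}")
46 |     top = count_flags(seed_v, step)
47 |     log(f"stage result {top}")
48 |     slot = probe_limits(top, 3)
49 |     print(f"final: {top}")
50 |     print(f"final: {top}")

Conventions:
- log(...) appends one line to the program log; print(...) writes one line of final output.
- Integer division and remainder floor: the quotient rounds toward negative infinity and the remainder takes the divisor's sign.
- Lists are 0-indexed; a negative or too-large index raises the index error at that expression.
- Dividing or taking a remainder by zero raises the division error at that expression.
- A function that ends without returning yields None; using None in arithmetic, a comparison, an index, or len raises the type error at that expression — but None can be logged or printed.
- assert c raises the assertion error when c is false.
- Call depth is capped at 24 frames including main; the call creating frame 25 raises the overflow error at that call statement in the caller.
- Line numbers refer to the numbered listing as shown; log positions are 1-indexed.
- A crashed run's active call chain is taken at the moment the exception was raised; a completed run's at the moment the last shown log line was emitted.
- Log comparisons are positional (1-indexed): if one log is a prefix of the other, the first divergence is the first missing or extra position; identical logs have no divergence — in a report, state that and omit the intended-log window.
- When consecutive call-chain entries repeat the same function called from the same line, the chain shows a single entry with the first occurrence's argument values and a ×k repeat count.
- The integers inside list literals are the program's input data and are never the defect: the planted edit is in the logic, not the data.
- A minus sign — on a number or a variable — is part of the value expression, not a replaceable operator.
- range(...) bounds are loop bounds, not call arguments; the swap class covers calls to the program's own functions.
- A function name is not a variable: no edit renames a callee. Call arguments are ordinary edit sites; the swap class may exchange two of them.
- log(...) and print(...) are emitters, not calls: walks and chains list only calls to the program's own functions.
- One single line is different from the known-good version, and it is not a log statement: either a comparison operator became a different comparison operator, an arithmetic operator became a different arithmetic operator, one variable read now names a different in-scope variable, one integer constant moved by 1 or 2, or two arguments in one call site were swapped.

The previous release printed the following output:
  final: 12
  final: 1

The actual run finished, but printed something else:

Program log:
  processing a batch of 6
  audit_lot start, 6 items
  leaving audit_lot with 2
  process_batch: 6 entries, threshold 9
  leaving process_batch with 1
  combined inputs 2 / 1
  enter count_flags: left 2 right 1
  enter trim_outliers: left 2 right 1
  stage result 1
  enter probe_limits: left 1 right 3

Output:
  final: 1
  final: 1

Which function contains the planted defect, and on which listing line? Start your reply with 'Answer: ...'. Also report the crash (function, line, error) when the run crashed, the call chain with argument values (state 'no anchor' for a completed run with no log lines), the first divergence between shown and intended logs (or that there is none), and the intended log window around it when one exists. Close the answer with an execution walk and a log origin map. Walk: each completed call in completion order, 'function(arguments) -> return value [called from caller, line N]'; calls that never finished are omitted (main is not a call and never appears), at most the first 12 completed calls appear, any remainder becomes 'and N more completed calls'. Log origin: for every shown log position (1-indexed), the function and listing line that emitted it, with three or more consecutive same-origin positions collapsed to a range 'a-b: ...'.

Answer: the defect is in main at line 49.
The tell: Every logged value matches the working version; the printed result is what differs.
Call chain: main -> probe_limits(1, 3) (called at line 48).
First divergence: there is none — every log position agrees.
Execution walk:
  audit_lot([1, 9, 9, 5, 12, 8]) -> 2  [called from main, line 43]
  process_batch([1, 9, 9, 5, 12, 8], 9) -> 1  [called from main, line 44]
  trim_outliers(2, 1, 1) -> 1  [called from count_flags, line 28]
  count_flags(2, 1) -> 1  [called from main, line 46]
  probe_limits(1, 3) -> 12  [called from main, line 48]
Log origin:
  1 — main, line 42
  2 — audit_lot, line 2
  3 — audit_lot, line 7
  4 — process_batch, line 11
  5 — process_batch, line 16
  6 — main, line 45
  7 — count_flags, line 25
  8 — trim_outliers, line 20
  9 — main, line 47
  10 — probe_limits, line 31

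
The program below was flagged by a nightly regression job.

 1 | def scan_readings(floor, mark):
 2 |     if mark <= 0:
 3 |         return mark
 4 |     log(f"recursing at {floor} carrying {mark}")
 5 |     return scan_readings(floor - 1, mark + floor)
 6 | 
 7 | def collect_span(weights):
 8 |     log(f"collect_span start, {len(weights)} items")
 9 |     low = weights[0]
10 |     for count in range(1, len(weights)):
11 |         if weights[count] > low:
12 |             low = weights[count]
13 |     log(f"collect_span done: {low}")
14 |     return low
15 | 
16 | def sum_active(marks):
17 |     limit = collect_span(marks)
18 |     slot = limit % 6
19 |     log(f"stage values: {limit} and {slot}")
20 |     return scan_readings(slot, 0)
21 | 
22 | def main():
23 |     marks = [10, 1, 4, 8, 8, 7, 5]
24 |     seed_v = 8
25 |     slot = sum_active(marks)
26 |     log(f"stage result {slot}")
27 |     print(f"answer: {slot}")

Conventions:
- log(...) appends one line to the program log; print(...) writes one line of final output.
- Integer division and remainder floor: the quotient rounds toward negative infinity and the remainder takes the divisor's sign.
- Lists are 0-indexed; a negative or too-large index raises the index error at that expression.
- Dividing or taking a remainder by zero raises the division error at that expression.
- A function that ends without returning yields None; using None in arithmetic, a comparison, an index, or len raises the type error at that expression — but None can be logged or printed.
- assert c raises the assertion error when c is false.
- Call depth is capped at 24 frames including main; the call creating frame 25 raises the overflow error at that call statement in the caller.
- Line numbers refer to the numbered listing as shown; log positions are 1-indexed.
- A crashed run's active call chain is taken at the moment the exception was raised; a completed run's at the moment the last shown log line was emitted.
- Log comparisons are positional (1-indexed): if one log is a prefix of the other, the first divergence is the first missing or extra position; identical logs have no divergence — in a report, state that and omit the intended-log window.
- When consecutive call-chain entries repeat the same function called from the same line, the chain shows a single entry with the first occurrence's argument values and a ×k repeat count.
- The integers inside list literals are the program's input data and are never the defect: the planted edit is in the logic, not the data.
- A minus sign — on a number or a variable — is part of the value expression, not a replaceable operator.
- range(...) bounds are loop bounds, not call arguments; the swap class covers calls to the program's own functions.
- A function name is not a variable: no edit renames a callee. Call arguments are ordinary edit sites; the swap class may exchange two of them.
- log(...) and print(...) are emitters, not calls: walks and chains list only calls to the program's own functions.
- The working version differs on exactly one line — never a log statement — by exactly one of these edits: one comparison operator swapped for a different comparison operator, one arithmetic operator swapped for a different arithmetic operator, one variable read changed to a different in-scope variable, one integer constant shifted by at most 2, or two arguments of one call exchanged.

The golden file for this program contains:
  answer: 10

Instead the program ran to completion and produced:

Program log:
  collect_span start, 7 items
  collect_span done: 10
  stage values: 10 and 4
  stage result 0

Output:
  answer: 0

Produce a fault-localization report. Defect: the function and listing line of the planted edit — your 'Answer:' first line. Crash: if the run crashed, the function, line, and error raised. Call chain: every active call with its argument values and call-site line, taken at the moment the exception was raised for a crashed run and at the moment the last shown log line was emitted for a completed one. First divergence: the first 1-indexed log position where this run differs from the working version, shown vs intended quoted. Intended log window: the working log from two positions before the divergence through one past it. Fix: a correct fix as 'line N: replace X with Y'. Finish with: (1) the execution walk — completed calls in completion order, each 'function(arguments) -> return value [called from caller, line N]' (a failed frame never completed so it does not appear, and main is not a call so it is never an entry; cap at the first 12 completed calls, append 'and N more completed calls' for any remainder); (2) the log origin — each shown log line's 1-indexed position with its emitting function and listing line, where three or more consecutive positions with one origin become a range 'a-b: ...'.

Answer: the defect is in scan_readings at line 2.
Key observation: Log line 4 is where behavior first shows: 'stage result 0' appears instead of 'recursing at 4 carrying 0'.
Call chain: main.
First divergence: position 4 — shown 'stage result 0', intended 'recursing at 4 carrying 0'.
Intended log window:
  2: collect_span done: 10
  3: stage values: 10 and 4
  4: recursing at 4 carrying 0
  5: recursing at 3 carrying 4
Execution walk:
  collect_span([10, 1, 4, 8, 8, 7, 5]) -> 10  [called from sum_active, line 17]
  scan_readings(4, 0) -> 0  [called from sum_active, line 20]
  sum_active([10, 1, 4, 8, 8, 7, 5]) -> 0  [called from main, line 25]
Log origin:
  1 — collect_span, line 8
  2 — collect_span, line 13
  3 — sum_active, line 19
  4 — main, line 26
A correct fix: line 2: replace `mark` with `floor`.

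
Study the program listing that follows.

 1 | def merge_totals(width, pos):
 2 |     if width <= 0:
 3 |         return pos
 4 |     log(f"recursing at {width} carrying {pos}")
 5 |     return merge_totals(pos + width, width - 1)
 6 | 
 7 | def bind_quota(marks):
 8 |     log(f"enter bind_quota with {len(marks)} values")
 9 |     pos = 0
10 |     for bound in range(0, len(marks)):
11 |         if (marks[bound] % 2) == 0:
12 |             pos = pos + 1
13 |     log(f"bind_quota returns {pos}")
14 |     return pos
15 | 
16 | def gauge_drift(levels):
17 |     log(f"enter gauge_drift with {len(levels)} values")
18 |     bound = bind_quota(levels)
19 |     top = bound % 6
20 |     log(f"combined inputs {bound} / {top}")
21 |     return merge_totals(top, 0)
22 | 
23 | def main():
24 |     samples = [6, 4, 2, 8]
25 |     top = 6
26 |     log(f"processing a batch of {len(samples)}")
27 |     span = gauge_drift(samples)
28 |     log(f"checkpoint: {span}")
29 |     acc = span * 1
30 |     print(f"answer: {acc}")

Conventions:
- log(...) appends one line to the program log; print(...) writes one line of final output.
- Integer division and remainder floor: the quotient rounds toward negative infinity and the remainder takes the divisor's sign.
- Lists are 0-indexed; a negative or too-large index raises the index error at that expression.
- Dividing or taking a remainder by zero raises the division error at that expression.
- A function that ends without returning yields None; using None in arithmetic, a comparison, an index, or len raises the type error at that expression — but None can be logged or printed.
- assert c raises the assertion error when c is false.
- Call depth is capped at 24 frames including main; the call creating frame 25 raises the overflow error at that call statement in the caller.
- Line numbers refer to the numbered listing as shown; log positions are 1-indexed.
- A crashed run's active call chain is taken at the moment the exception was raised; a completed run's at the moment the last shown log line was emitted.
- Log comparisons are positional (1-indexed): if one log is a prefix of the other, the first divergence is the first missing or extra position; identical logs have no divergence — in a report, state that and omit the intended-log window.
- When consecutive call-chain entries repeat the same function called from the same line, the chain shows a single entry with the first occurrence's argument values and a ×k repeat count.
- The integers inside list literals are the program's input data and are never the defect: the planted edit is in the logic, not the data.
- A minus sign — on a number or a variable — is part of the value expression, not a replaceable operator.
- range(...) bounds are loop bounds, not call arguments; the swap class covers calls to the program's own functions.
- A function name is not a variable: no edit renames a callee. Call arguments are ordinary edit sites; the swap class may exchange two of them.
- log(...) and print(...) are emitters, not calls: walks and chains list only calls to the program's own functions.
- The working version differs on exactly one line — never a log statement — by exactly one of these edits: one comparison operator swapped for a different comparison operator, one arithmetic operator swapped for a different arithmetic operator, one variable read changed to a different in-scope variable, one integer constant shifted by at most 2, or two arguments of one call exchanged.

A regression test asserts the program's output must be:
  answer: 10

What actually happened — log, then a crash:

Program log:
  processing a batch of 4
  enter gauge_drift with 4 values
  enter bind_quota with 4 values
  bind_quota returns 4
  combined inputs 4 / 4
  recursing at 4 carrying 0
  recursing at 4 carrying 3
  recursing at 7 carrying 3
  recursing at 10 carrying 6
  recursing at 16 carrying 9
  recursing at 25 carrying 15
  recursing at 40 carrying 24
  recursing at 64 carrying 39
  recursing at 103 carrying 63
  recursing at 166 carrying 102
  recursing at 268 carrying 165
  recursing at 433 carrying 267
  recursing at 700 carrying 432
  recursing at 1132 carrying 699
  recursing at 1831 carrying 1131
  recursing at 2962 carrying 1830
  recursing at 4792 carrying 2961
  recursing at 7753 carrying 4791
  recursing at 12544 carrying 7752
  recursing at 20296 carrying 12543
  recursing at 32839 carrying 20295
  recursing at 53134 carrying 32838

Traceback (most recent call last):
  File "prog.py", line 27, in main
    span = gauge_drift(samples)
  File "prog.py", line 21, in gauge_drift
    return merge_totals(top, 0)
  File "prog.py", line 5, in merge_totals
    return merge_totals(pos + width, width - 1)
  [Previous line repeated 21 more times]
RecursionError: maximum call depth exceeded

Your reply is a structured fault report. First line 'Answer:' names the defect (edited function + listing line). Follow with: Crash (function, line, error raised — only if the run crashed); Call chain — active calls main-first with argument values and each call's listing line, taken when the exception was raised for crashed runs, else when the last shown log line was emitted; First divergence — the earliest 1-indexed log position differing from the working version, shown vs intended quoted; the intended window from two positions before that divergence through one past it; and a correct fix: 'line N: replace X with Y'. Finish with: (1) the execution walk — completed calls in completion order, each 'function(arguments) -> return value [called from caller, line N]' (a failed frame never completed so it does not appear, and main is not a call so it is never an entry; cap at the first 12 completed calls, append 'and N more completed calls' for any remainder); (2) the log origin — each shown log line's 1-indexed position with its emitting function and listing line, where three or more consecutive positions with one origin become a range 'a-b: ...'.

Answer: the defect is in merge_totals at line 5.
Core observation: Log line 7 is where behavior first shows: 'recursing at 4 carrying 3' appears instead of 'recursing at 3 carrying 4'.
Crash: merge_totals, line 5, RecursionError.
Call chain: main -> gauge_drift([6, 4, 2, 8]) (called at line 27) -> merge_totals(4, 0) (called at line 21) -> merge_totals(4, 3) (called at line 5) ×21.
First divergence: position 7; shown 'recursing at 4 carrying 3' vs intended 'recursing at 3 carrying 4'.
Intended log window:
  5: combined inputs 4 / 4
  6: recursing at 4 carrying 0
  7: recursing at 3 carrying 4
  8: recursing at 2 carrying 7
Execution walk:
  bind_quota([6, 4, 2, 8]) -> 4  [called from gauge_drift, line 18]
Log origins:
  1: from main, line 26
  2: from gauge_drift, line 17
  3: from bind_quota, line 8
  4: from bind_quota, line 13
  5: from gauge_drift, line 20
  6-27: from merge_totals, line 4
A correct fix: line 5: replace `merge_totals(pos + width, width - 1)` with `merge_totals(width - 1, pos + width)`.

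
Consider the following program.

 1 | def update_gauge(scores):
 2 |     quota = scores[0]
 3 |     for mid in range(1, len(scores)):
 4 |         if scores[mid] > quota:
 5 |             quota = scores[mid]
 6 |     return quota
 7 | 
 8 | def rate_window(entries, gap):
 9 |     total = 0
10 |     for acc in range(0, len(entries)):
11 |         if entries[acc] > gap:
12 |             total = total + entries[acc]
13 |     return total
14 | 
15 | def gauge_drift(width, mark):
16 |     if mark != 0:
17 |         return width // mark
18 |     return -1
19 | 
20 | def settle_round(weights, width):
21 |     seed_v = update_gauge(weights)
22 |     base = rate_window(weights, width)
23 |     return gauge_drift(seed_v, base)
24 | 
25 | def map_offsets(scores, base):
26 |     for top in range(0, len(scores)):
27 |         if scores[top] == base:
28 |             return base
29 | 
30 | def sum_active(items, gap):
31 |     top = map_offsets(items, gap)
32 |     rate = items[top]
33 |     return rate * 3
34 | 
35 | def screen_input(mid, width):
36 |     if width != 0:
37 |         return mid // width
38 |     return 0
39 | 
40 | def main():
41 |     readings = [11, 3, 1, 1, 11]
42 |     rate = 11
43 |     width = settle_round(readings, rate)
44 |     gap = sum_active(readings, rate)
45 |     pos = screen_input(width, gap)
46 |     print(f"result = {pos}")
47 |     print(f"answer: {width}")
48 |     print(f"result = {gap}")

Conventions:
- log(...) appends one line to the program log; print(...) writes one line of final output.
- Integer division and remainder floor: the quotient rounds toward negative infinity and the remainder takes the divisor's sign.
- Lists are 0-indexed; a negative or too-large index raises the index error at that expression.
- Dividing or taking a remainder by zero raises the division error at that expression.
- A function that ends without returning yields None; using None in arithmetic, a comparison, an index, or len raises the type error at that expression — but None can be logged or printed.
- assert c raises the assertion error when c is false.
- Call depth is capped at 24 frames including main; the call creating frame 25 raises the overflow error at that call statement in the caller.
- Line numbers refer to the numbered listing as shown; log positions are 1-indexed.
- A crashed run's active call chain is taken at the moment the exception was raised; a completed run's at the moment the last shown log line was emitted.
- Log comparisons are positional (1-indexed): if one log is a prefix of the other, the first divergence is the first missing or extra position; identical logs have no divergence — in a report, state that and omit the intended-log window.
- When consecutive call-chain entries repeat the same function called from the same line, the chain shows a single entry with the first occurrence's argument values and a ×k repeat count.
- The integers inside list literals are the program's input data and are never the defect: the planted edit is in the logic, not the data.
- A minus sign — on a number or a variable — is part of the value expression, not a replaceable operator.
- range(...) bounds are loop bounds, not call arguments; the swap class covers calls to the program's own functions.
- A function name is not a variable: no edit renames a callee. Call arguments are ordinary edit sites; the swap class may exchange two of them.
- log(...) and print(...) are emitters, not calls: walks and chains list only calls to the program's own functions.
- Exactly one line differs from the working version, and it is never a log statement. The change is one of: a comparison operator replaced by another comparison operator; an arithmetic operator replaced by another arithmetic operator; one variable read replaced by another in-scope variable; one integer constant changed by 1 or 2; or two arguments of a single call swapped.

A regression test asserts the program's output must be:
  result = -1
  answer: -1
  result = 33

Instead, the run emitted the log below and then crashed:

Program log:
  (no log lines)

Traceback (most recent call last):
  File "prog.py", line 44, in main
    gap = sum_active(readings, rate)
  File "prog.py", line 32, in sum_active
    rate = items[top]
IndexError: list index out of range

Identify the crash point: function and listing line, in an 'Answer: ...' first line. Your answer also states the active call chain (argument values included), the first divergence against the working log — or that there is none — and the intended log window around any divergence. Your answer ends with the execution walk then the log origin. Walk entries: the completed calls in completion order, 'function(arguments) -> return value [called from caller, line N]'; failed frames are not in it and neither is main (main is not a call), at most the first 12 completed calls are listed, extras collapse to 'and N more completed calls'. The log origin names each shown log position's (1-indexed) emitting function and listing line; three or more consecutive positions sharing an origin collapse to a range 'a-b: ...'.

Answer: the error was raised in sum_active, line 32.
Core observation: No log line differs; the crash is the first visible symptom.
Call chain: main -> sum_active([11, 3, 1, 1, 11], 11) (called at line 44).
First divergence: none — the logs agree in full.
Execution walk:
  update_gauge([11, 3, 1, 1, 11]) -> 11  [called from settle_round, line 21]
  rate_window([11, 3, 1, 1, 11], 11) -> 0  [called from settle_round, line 22]
  gauge_drift(11, 0) -> -1  [called from settle_round, line 23]
  settle_round([11, 3, 1, 1, 11], 11) -> -1  [called from main, line 43]
  map_offsets([11, 3, 1, 1, 11], 11) -> 11  [called from sum_active, line 31]
Log origins:
  (no log lines)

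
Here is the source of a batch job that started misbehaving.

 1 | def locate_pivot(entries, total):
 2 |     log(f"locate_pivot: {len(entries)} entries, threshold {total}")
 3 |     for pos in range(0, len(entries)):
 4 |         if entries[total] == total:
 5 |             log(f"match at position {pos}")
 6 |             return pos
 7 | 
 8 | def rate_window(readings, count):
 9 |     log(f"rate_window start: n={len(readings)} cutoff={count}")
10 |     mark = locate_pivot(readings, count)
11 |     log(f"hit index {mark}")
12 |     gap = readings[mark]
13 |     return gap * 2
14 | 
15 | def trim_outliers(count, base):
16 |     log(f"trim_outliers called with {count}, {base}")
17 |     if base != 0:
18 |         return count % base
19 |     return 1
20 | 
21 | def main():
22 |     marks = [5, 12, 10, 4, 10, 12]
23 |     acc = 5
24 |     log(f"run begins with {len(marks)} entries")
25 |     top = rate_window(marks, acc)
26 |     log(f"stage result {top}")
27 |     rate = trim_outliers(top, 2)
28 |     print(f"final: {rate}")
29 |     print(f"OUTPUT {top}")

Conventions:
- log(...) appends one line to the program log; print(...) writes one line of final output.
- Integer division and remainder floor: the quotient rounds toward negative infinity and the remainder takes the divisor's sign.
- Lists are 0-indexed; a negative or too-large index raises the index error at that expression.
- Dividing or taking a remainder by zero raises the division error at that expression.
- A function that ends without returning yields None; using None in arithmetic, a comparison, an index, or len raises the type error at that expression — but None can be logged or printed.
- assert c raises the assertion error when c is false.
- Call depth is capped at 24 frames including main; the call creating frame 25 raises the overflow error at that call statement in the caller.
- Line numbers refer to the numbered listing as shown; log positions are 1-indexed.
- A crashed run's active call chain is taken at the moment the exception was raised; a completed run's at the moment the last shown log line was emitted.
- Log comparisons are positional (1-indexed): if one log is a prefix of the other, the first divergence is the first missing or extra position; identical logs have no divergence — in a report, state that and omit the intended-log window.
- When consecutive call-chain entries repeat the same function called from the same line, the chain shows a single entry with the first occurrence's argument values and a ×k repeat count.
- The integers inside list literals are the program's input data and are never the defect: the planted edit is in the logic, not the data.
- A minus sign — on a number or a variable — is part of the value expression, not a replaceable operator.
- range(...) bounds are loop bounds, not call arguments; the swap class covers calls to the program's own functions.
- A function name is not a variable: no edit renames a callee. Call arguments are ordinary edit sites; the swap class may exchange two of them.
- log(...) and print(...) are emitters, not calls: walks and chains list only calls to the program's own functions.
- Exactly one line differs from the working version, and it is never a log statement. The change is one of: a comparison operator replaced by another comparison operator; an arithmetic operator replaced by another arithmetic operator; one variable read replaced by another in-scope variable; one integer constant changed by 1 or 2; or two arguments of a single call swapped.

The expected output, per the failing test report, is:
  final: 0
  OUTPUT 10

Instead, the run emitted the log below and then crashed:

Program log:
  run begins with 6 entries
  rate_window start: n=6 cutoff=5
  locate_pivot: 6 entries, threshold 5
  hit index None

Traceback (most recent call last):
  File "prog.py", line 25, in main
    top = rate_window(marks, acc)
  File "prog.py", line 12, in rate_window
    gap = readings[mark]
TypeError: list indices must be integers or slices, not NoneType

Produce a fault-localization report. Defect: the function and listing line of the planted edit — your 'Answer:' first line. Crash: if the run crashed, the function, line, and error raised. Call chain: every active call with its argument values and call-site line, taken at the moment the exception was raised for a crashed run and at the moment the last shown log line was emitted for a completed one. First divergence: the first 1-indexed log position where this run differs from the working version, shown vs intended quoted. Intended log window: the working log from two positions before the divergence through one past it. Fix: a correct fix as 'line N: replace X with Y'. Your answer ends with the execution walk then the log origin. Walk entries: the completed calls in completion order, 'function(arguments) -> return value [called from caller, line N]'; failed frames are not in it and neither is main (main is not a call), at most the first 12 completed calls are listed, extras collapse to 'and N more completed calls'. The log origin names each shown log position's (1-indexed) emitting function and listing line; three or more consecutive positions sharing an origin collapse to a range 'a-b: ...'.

Answer: the defect is in locate_pivot at line 4.
Key observation: Log line 4 is where behavior first shows: 'hit index None' appears instead of 'match at position 0'.
Crash: rate_window, line 12, TypeError.
Call chain: main -> rate_window([5, 12, 10, 4, 10, 12], 5) (called at line 25).
First divergence: at position 4 the run shows 'hit index None' where the working version logs 'match at position 0'.
Intended log window:
  2: rate_window start: n=6 cutoff=5
  3: locate_pivot: 6 entries, threshold 5
  4: match at position 0
  5: hit index 0
Execution walk:
  locate_pivot([5, 12, 10, 4, 10, 12], 5) -> None  [called from rate_window, line 10]
Log origins:
  1: logged in main at line 24
  2: logged in rate_window at line 9
  3: logged in locate_pivot at line 2
  4: logged in rate_window at line 11
A correct fix: line 4: replace `entries[total]` with `entries[pos]`.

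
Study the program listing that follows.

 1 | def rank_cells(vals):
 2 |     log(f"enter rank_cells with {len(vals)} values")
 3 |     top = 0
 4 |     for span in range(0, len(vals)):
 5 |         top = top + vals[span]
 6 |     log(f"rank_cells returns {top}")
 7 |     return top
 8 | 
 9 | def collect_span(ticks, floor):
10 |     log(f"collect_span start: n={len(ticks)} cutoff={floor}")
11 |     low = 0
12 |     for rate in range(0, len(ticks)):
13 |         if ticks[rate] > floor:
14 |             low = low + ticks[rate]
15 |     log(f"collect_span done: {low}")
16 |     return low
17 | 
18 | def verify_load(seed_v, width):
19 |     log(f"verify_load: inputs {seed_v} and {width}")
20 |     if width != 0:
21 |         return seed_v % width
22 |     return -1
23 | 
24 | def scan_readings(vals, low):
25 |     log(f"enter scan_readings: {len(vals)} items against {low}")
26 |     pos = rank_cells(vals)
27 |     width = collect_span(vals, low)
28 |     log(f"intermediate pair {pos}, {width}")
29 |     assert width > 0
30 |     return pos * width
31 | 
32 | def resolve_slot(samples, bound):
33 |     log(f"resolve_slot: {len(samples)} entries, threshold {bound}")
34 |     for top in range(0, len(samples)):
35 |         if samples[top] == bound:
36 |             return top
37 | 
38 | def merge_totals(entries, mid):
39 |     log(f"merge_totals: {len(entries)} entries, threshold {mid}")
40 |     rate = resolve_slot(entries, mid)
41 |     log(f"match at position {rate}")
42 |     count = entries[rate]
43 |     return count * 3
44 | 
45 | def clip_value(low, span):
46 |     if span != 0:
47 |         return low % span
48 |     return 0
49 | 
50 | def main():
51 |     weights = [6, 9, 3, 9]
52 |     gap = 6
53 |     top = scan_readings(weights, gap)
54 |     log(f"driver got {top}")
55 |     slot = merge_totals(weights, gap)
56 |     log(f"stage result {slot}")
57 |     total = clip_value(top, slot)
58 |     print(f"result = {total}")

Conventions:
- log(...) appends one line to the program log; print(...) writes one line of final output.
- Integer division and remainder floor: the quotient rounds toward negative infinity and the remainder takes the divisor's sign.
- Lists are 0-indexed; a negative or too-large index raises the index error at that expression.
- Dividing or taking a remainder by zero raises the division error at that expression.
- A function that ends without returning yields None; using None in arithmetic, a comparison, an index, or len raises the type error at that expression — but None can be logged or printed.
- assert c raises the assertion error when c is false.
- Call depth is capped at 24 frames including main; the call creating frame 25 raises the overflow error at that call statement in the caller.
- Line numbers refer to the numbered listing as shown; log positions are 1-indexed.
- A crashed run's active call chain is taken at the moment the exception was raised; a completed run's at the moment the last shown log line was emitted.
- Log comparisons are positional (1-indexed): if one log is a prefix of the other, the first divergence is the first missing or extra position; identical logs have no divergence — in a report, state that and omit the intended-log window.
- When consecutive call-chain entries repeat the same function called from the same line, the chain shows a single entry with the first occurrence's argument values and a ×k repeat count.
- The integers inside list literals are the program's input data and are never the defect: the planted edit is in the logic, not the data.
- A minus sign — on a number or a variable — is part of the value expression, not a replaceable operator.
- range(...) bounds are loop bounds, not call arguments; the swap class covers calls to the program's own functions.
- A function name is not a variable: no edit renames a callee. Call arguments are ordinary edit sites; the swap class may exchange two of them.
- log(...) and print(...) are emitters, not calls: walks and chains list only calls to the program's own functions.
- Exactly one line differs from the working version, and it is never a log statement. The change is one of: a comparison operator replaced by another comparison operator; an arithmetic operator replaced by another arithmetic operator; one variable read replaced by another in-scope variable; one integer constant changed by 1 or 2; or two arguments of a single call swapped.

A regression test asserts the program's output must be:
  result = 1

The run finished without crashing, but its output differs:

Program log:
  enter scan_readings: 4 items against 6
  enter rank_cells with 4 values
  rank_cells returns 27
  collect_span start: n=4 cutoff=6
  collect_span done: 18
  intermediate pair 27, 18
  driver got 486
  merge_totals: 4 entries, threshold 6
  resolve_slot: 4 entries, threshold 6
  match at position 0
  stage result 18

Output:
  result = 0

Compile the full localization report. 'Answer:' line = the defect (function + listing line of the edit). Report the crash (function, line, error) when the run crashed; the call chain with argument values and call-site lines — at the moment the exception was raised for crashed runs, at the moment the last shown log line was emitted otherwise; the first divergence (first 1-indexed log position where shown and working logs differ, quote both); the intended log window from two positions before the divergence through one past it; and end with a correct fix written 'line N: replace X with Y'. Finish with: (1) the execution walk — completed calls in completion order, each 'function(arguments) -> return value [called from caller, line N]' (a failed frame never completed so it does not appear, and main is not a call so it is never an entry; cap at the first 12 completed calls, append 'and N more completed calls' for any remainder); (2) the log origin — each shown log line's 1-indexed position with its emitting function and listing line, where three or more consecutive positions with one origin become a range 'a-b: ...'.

Answer: the defect is in scan_readings at line 30.
Core observation: Log line 7 is where behavior first shows: 'driver got 486' appears instead of 'driver got 1'.
Call chain: main.
First divergence: position 7 — shown 'driver got 486', intended 'driver got 1'.
Intended log window:
  5: collect_span done: 18
  6: intermediate pair 27, 18
  7: driver got 1
  8: merge_totals: 4 entries, threshold 6
Execution walk:
  rank_cells([6, 9, 3, 9]) -> 27  [called from scan_readings, line 26]
  collect_span([6, 9, 3, 9], 6) -> 18  [called from scan_readings, line 27]
  scan_readings([6, 9, 3, 9], 6) -> 486  [called from main, line 53]
  resolve_slot([6, 9, 3, 9], 6) -> 0  [called from merge_totals, line 40]
  merge_totals([6, 9, 3, 9], 6) -> 18  [called from main, line 55]
  clip_value(486, 18) -> 0  [called from main, line 57]
Log origins:
  1: from scan_readings, line 25
  2: from rank_cells, line 2
  3: from rank_cells, line 6
  4: from collect_span, line 10
  5: from collect_span, line 15
  6: from scan_readings, line 28
  7: from main, line 54
  8: from merge_totals, line 39
  9: from resolve_slot, line 33
  10: from merge_totals, line 41
  11: from main, line 56
A correct fix: line 30: replace `*` with `//`.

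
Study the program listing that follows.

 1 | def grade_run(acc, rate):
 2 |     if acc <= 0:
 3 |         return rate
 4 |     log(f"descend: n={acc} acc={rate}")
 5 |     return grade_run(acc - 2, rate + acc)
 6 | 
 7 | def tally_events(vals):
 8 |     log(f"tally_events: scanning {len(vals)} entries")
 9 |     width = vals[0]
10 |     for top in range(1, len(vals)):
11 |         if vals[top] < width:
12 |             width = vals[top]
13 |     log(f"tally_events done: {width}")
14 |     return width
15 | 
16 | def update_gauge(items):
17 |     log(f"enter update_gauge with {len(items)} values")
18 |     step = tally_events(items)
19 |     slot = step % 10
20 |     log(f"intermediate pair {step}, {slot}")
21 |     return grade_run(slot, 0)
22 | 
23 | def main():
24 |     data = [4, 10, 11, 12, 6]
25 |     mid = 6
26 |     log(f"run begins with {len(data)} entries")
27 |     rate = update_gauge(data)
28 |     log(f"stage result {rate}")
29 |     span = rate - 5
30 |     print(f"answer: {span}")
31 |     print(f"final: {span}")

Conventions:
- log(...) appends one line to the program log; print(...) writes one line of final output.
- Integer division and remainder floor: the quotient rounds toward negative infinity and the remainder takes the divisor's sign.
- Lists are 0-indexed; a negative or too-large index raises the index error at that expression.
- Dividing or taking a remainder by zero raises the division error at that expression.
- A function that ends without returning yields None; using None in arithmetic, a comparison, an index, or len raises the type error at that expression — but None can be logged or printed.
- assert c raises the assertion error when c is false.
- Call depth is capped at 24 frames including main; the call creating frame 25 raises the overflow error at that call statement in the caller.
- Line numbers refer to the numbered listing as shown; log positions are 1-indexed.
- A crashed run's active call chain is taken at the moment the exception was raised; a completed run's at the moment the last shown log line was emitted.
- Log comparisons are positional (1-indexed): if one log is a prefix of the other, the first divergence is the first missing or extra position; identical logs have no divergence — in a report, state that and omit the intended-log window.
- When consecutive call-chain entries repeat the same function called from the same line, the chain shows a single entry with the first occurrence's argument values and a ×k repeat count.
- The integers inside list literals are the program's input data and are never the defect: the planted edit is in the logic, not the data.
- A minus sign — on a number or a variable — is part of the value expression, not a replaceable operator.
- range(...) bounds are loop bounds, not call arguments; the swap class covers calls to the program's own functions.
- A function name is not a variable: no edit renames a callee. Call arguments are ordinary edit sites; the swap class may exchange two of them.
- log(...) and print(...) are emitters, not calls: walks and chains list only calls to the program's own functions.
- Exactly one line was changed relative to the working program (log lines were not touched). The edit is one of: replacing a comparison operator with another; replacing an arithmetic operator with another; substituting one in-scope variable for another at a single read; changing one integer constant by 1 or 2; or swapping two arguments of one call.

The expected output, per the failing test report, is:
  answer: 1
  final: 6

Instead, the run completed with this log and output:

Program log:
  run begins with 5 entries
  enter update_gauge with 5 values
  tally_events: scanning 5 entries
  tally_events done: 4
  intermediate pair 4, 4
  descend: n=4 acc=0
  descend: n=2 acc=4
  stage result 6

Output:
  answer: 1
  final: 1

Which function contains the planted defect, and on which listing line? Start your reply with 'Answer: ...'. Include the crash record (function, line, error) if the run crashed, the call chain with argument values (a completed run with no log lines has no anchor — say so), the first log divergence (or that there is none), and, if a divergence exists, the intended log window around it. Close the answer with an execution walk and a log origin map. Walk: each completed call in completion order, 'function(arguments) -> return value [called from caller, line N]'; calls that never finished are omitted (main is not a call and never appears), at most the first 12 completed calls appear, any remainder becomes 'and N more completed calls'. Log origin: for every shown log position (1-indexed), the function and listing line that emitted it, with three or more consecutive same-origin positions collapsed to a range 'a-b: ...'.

Answer: the defect is in main at line 31.
Key fact: The two runs log identically and part ways only at the printed values.
Call chain: main.
First divergence: none; the two logs match at every position.
Execution walk:
  tally_events([4, 10, 11, 12, 6]) -> 4  [called from update_gauge, line 18]
  grade_run(0, 6) -> 6  [called from grade_run, line 5]
  grade_run(2, 4) -> 6  [called from grade_run, line 5]
  grade_run(4, 0) -> 6  [called from update_gauge, line 21]
  update_gauge([4, 10, 11, 12, 6]) -> 6  [called from main, line 27]
Log line origins:
  1: from main, line 26
  2: from update_gauge, line 17
  3: from tally_events, line 8
  4: from tally_events, line 13
  5: from update_gauge, line 20
  6: from grade_run, line 4
  7: from grade_run, line 4
  8: from main, line 28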